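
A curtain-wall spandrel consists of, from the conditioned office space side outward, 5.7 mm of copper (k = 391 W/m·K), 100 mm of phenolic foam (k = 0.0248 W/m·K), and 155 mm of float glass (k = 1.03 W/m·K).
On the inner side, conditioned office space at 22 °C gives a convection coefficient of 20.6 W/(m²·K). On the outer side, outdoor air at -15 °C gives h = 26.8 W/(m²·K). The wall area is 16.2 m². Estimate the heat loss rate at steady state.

Using the resistance-network approach (series):
R_inner film = 1/(h_i·A) = 1/(20.6×16.2) = 0.002997 K/W
R_copper = L/(kA) = 0.0057/(391×16.2) = 8.999×10^-7 K/W
R_phenolic foam = L/(kA) = 0.1/(0.0248×16.2) = 0.2489 K/W
R_float glass = L/(kA) = 0.155/(1.03×16.2) = 0.009289 K/W
R_outer film = 1/(h_o·A) = 1/(26.8×16.2) = 0.002303 K/W
R_total = 0.2635 K/W
Q = ΔT / R_total = 37 / 0.2635

Q ≈ 140 W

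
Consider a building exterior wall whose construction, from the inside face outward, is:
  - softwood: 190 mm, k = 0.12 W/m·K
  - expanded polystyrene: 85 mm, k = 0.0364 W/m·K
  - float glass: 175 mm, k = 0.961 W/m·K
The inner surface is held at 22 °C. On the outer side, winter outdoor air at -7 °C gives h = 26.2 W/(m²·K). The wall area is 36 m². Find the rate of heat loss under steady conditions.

Q ≈ 252 W

Treating each layer as a thermal resistance in series:
R_softwood = L/(kA) = 0.19/(0.12×36) = 0.04398 K/W
R_expanded polystyrene = L/(kA) = 0.085/(0.0364×36) = 0.06487 K/W
R_float glass = L/(kA) = 0.175/(0.961×36) = 0.005058 K/W
R_outer film = 1/(h_o·A) = 1/(26.2×36) = 0.00106 K/W
R_total = 0.115 K/W
Q = ΔT / R_total = 29 / 0.115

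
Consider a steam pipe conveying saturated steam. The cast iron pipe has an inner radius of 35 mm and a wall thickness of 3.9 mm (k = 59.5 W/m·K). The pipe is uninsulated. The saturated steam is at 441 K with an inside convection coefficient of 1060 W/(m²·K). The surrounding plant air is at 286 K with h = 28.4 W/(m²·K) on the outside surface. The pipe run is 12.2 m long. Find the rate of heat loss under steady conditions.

Q ≈ 12700 W

Per-layer cylindrical resistances, series-summed:
R_inner film = 1/(h_i·2πr₁L) = 1/(1060×2π×0.035×12.2) = 3.516×10^-4 K/W
R_cast iron pipe wall = ln(38.9/35)/(2π×59.5×12.2) = 2.316×10^-5 K/W
R_outer film = 1/(h_o·2πr_oL) = 1/(28.4×2π×0.0389×12.2) = 0.01181 K/W
R_total = 0.01218 K/W
Q = ΔT/R_total = 155/0.01218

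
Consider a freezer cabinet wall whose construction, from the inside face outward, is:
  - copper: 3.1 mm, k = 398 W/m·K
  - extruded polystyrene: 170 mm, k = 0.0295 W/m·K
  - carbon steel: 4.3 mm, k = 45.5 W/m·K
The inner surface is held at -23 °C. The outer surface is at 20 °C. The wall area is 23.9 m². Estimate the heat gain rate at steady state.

Q ≈ 178 W

Model the wall as resistances in series:
R_copper = L/(kA) = 0.0031/(398×23.9) = 3.259×10^-7 K/W
R_extruded polystyrene = L/(kA) = 0.17/(0.0295×23.9) = 0.2411 K/W
R_carbon steel = L/(kA) = 0.0043/(45.5×23.9) = 3.954×10^-6 K/W
R_total = 0.2411 K/W
Q = ΔT / R_total = 43 / 0.2411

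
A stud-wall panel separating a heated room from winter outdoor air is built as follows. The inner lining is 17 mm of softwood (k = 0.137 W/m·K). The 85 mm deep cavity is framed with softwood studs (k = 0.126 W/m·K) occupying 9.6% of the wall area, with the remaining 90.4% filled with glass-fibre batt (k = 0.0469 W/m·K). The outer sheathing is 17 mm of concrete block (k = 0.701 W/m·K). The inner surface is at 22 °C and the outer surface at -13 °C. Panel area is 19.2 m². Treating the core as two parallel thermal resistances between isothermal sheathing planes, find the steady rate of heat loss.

Q ≈ 393 W

Sheathing layers in series; stud and cavity paths in parallel between them.
R_inner = 0.017/(0.137×19.2) = 0.006463 K/W
R_stud  = 0.085/(0.126×0.096×19.2) = 0.366 K/W
R_cav   = 0.085/(0.0469×0.904×19.2) = 0.1044 K/W
1/R_core = 1/R_stud + 1/R_cav → R_core = 0.08124 K/W
R_outer = 0.017/(0.701×19.2) = 0.001263 K/W
R_total = 0.08897 K/W
Q = ΔT/R_total = 35/0.08897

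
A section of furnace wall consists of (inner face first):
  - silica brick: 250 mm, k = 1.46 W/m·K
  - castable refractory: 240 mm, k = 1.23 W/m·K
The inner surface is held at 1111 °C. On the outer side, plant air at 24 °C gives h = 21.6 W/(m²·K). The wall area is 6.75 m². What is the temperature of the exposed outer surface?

Model the wall as resistances in series:
R_silica brick = L/(kA) = 0.25/(1.46×6.75) = 0.02537 K/W
R_castable refractory = L/(kA) = 0.24/(1.23×6.75) = 0.02891 K/W
R_outer film = 1/(h_o·A) = 1/(21.6×6.75) = 0.006859 K/W
R_total = 0.06113 K/W;  Q = ΔT/R_total = 1087/0.06113 = 17780 W
T_interface = T_inner − Q·ΣR(inner→interface) = 1111 − 17800×0.05427

T ≈ 146 °C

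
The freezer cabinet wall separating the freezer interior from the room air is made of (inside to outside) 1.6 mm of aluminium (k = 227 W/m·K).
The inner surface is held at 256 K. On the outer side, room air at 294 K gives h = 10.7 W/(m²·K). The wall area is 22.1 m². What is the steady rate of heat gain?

Q ≈ 8990 W

Series thermal resistances:
R_aluminium = L/(kA) = 0.0016/(227×22.1) = 3.189×10^-7 K/W
R_outer film = 1/(h_o·A) = 1/(10.7×22.1) = 0.004229 K/W
R_total = 0.004229 K/W
Q = ΔT / R_total = 38 / 0.004229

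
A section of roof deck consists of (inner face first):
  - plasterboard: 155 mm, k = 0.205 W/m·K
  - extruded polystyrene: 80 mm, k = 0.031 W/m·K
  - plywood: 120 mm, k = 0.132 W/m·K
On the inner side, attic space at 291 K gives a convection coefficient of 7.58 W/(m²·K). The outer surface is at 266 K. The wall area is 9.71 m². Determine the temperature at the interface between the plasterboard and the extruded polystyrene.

Using the resistance-network approach (series):
R_inner film = 1/(h_i·A) = 1/(7.58×9.71) = 0.01359 K/W
R_plasterboard = L/(kA) = 0.155/(0.205×9.71) = 0.07787 K/W
R_extruded polystyrene = L/(kA) = 0.08/(0.031×9.71) = 0.2658 K/W
R_plywood = L/(kA) = 0.12/(0.132×9.71) = 0.09362 K/W
R_total = 0.4509 K/W;  Q = ΔT/R_total = 25/0.4509 = 55.45 W
T_interface = T_inner − Q·ΣR(inner→interface) = 291 − 55.5×0.09145

T ≈ 286 K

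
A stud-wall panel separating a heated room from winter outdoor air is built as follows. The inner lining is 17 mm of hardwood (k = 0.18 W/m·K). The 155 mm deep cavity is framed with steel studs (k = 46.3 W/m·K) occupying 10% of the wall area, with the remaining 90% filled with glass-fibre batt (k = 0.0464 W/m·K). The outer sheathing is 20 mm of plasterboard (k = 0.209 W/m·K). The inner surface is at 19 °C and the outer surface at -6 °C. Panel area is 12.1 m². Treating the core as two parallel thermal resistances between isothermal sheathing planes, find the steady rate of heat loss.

Q ≈ 1350 W

Sheathing layers in series; stud and cavity paths in parallel between them.
R_inner = 0.017/(0.18×12.1) = 0.007805 K/W
R_stud  = 0.155/(46.3×0.1×12.1) = 0.002767 K/W
R_cav   = 0.155/(0.0464×0.9×12.1) = 0.3068 K/W
1/R_core = 1/R_stud + 1/R_cav → R_core = 0.002742 K/W
R_outer = 0.02/(0.209×12.1) = 0.007909 K/W
R_total = 0.01846 K/W
Q = ΔT/R_total = 25/0.01846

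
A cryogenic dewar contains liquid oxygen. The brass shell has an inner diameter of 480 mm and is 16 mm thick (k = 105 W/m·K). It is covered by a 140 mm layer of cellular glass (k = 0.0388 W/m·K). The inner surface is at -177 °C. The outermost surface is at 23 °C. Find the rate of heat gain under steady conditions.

Q ≈ 70.6 W

Radial (spherical) resistances in series:
R_brass shell = (1/0.24 − 1/0.256)/(4π×105) = 1.974×10^-4 K/W
R_cellular glass = (1/0.256 − 1/0.396)/(4π×0.0388) = 2.832 K/W
R_total = 2.833 K/W
Q = ΔT/R_total = 200/2.833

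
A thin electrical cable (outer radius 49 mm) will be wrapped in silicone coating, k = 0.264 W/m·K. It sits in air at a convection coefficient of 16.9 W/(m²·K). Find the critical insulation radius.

For a cylinder r_cr = k/h = 0.264/16.9
r_cr = 15.6 mm; since the bare radius (49 mm) is above r_cr, any added insulation will reduce heat loss.

r_cr ≈ 15.6 mm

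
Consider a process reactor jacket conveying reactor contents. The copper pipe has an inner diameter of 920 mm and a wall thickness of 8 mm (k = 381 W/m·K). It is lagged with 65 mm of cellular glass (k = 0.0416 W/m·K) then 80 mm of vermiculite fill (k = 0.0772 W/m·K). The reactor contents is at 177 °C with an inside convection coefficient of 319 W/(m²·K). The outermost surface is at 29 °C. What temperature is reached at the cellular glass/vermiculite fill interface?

T ≈ 83.2 °C

Per-layer cylindrical resistances, series-summed:
R_inner film = 1/(h_i·2πr₁L) = 1/(319×2π×0.46×1) = 0.001085 K/W
R_copper pipe wall = ln(468/460)/(2π×381×1) = 7.202×10^-6 K/W
R_cellular glass = ln(533/468)/(2π×0.0416×1) = 0.4976 K/W
R_vermiculite fill = ln(613/533)/(2π×0.0772×1) = 0.2883 K/W
R_total = 0.787 K/W
Q = ΔT/R_total = 148/0.787
Q = 188 W/m
T_interface = T_inner − Q·ΣR(inner→interface) = 177 − 188×0.4987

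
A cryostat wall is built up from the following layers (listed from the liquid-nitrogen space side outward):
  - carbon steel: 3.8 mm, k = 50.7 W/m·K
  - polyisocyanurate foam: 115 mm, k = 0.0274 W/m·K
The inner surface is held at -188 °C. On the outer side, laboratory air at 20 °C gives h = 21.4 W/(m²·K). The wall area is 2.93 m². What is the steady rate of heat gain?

Q ≈ 144 W

Treating each layer as a thermal resistance in series:
R_carbon steel = L/(kA) = 0.0038/(50.7×2.93) = 2.558×10^-5 K/W
R_polyisocyanurate foam = L/(kA) = 0.115/(0.0274×2.93) = 1.432 K/W
R_outer film = 1/(h_o·A) = 1/(21.4×2.93) = 0.01595 K/W
R_total = 1.448 K/W
Q = ΔT / R_total = 208 / 1.448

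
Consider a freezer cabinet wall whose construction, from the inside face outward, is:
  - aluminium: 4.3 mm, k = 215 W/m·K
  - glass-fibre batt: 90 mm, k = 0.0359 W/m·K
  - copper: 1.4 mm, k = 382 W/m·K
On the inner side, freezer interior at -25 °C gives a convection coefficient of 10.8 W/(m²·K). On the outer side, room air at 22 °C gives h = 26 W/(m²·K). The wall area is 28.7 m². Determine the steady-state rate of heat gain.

Series thermal resistances:
R_inner film = 1/(h_i·A) = 1/(10.8×28.7) = 0.003226 K/W
R_aluminium = L/(kA) = 0.0043/(215×28.7) = 6.969×10^-7 K/W
R_glass-fibre batt = L/(kA) = 0.09/(0.0359×28.7) = 0.08735 K/W
R_copper = L/(kA) = 0.0014/(382×28.7) = 1.277×10^-7 K/W
R_outer film = 1/(h_o·A) = 1/(26×28.7) = 0.00134 K/W
R_total = 0.09192 K/W
Q = ΔT / R_total = 47 / 0.09192

Q ≈ 511 W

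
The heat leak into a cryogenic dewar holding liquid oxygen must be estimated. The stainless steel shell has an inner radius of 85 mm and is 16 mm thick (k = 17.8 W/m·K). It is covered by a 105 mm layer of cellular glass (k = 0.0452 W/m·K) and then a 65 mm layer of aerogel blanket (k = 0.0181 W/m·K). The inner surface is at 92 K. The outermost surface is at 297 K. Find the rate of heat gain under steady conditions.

Radial (spherical) resistances in series:
R_stainless steel shell = (1/0.085 − 1/0.101)/(4π×17.8) = 0.008332 K/W
R_cellular glass = (1/0.101 − 1/0.206)/(4π×0.0452) = 8.885 K/W
R_aerogel blanket = (1/0.206 − 1/0.271)/(4π×0.0181) = 5.119 K/W
R_total = 14.01 K/W
Q = ΔT/R_total = 205/14.01

Q ≈ 14.6 W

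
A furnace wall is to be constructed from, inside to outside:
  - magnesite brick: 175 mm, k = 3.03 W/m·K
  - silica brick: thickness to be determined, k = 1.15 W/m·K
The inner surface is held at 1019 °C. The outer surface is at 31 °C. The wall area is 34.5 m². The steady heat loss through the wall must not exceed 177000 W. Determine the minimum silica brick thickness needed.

Treating each layer as a thermal resistance in series:
R_magnesite brick = L/(kA) = 0.175/(3.03×34.5) = 0.001674 K/W
Sum of the known resistances R_other = 0.001674 K/W
Required total resistance R_tot = ΔT/Q_allow = 988/177000 = 0.005582 K/W
R_silica brick = R_tot − R_other = 0.003908 K/W
L = R·k·A = 0.003908×1.15×34.5

L ≈ 155 mm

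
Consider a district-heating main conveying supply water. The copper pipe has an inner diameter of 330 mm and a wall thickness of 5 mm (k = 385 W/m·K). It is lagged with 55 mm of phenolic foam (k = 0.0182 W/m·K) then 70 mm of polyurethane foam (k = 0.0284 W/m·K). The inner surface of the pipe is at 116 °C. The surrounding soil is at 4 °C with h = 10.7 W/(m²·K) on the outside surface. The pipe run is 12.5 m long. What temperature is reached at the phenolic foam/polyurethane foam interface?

T ≈ 47.7 °C

For a radial system each layer contributes R = ln(r_out/r_in)/(2πkL); films add R = 1/(hA).
R_copper pipe wall = ln(170/165)/(2π×385×12.5) = 9.873×10^-7 K/W
R_phenolic foam = ln(225/170)/(2π×0.0182×12.5) = 0.1961 K/W
R_polyurethane foam = ln(295/225)/(2π×0.0284×12.5) = 0.1214 K/W
R_outer film = 1/(h_o·2πr_oL) = 1/(10.7×2π×0.295×12.5) = 0.004034 K/W
R_total = 0.3216 K/W
Q = ΔT/R_total = 112/0.3216
Q = 348 W
T_interface = T_inner − Q·ΣR(inner→interface) = 116 − 348×0.1961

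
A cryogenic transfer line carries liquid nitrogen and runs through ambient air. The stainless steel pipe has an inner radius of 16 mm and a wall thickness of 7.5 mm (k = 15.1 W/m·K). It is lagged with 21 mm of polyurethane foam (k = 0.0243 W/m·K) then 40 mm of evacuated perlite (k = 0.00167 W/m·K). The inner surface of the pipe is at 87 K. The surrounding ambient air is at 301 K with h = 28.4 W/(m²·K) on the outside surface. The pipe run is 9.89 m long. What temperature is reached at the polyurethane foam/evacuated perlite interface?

T ≈ 101 K

Cylindrical conduction, so R = ln(r₂/r₁)/(2πkL) per layer, in series:
R_stainless steel pipe wall = ln(23.5/16)/(2π×15.1×9.89) = 4.097×10^-4 K/W
R_polyurethane foam = ln(44.5/23.5)/(2π×0.0243×9.89) = 0.4228 K/W
R_evacuated perlite = ln(84.5/44.5)/(2π×0.00167×9.89) = 6.179 K/W
R_outer film = 1/(h_o·2πr_oL) = 1/(28.4×2π×0.0845×9.89) = 0.006706 K/W
R_total = 6.609 K/W
Q = ΔT/R_total = 214/6.609
Q = 32.4 W
T_interface = T_inner + Q·ΣR(inner→interface) = 87 + 32.4×0.4232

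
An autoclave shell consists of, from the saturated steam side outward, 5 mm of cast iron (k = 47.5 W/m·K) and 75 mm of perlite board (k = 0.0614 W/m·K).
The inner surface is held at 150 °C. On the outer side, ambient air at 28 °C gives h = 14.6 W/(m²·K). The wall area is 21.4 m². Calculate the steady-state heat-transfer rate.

Q ≈ 2020 W

Thermal resistances in series:
R_cast iron = L/(kA) = 0.005/(47.5×21.4) = 4.919×10^-6 K/W
R_perlite board = L/(kA) = 0.075/(0.0614×21.4) = 0.05708 K/W
R_outer film = 1/(h_o·A) = 1/(14.6×21.4) = 0.003201 K/W
R_total = 0.06028 K/W
Q = ΔT / R_total = 122 / 0.06028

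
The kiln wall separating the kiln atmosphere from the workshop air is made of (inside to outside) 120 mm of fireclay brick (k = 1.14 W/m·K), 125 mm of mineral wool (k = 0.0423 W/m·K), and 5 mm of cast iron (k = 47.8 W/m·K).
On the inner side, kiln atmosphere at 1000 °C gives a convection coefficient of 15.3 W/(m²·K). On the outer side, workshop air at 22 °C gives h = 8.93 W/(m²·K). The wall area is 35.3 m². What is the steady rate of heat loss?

Q ≈ 10700 W

Series thermal resistances:
R_inner film = 1/(h_i·A) = 1/(15.3×35.3) = 0.001852 K/W
R_fireclay brick = L/(kA) = 0.12/(1.14×35.3) = 0.002982 K/W
R_mineral wool = L/(kA) = 0.125/(0.0423×35.3) = 0.08371 K/W
R_cast iron = L/(kA) = 0.005/(47.8×35.3) = 2.963×10^-6 K/W
R_outer film = 1/(h_o·A) = 1/(8.93×35.3) = 0.003172 K/W
R_total = 0.09172 K/W
Q = ΔT / R_total = 978 / 0.09172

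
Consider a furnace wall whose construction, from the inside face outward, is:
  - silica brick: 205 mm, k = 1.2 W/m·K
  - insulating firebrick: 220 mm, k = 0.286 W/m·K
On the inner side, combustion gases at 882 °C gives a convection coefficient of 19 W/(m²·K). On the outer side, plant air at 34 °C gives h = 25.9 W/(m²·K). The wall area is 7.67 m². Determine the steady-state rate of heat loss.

Q ≈ 6310 W

Thermal resistances in series:
R_inner film = 1/(h_i·A) = 1/(19×7.67) = 0.006862 K/W
R_silica brick = L/(kA) = 0.205/(1.2×7.67) = 0.02227 K/W
R_insulating firebrick = L/(kA) = 0.22/(0.286×7.67) = 0.1003 K/W
R_outer film = 1/(h_o·A) = 1/(25.9×7.67) = 0.005034 K/W
R_total = 0.1345 K/W
Q = ΔT / R_total = 848 / 0.1345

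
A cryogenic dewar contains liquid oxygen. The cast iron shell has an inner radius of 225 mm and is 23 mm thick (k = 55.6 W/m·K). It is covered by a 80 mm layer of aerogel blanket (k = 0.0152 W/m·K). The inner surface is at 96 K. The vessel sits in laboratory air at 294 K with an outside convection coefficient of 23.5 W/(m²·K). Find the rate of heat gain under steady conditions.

Q ≈ 38.2 W

Each spherical layer contributes R = (1/r_i − 1/r_o)/(4πk):
R_cast iron shell = (1/0.225 − 1/0.248)/(4π×55.6) = 5.899×10^-4 K/W
R_aerogel blanket = (1/0.248 − 1/0.328)/(4π×0.0152) = 5.149 K/W
R_outer film = 1/(h·4πr_o²) = 1/(23.5×4π×0.328²) = 0.03148 K/W
R_total = 5.181 K/W
Q = ΔT/R_total = 198/5.181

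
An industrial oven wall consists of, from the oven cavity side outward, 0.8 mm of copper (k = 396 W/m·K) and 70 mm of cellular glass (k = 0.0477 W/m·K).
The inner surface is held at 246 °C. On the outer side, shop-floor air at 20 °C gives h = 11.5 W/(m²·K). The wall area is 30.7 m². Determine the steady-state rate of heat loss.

Series thermal resistances:
R_copper = L/(kA) = 0.0008/(396×30.7) = 6.58×10^-8 K/W
R_cellular glass = L/(kA) = 0.07/(0.0477×30.7) = 0.0478 K/W
R_outer film = 1/(h_o·A) = 1/(11.5×30.7) = 0.002832 K/W
R_total = 0.05063 K/W
Q = ΔT / R_total = 226 / 0.05063

Q ≈ 4460 W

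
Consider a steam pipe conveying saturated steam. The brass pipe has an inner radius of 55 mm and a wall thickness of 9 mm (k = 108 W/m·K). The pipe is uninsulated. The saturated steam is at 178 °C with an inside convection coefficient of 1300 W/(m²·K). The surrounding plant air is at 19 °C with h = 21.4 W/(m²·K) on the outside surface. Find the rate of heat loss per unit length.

q′ ≈ 1340 W/m

Treating each annulus and film as a series resistance:
R_inner film = 1/(h_i·2πr₁L) = 1/(1300×2π×0.055×1) = 0.002226 K/W
R_brass pipe wall = ln(64/55)/(2π×108×1) = 2.233×10^-4 K/W
R_outer film = 1/(h_o·2πr_oL) = 1/(21.4×2π×0.064×1) = 0.1162 K/W
R_total = 0.1187 K/W
Q = ΔT/R_total = 159/0.1187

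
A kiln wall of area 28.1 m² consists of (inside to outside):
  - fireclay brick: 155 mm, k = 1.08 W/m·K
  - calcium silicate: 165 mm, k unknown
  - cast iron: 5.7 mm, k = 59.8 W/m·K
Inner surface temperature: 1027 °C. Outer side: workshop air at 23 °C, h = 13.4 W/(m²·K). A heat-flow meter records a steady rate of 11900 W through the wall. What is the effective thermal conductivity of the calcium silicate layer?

k ≈ 0.0767 W/(m·K)

Thermal resistances in series:
R_fireclay brick = L/(kA) = 0.155/(1.08×28.1) = 0.005107 K/W
R_cast iron = L/(kA) = 0.0057/(59.8×28.1) = 3.392×10^-6 K/W
R_outer film = 1/(h_o·A) = 1/(13.4×28.1) = 0.002656 K/W
Sum of known resistances R_other = 0.007767 K/W
Total R = ΔT/Q = 1004/11900 = 0.08437 K/W
R_calcium silicate = R_total − R_other = 0.0766 K/W
k = L/(R·A) = 0.165/(0.0766×28.1)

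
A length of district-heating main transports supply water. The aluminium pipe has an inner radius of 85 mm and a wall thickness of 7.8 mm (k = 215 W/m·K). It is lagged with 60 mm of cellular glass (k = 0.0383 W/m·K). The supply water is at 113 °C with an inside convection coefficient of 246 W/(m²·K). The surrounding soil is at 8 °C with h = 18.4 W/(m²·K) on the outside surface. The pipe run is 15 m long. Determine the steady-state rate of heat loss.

Radial resistances (cylindrical: R_cond = ln(r_o/r_i)/(2πkL), R_conv = 1/(h·2πrL)):
R_inner film = 1/(h_i·2πr₁L) = 1/(246×2π×0.085×15) = 5.074×10^-4 K/W
R_aluminium pipe wall = ln(92.8/85)/(2π×215×15) = 4.333×10^-6 K/W
R_cellular glass = ln(152.8/92.8)/(2π×0.0383×15) = 0.1382 K/W
R_outer film = 1/(h_o·2πr_oL) = 1/(18.4×2π×0.1528×15) = 0.003774 K/W
R_total = 0.1424 K/W
Q = ΔT/R_total = 105/0.1424

Q ≈ 737 W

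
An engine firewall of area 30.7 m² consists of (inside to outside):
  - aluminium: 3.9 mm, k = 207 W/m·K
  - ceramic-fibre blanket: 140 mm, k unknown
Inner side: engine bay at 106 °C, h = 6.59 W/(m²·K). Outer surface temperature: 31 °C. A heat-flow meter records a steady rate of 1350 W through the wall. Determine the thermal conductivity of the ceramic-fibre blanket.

Thermal resistances in series:
R_inner film = 1/(h_i·A) = 1/(6.59×30.7) = 0.004943 K/W
R_aluminium = L/(kA) = 0.0039/(207×30.7) = 6.137×10^-7 K/W
Sum of known resistances R_other = 0.004943 K/W
Total R = ΔT/Q = 75/1350 = 0.05556 K/W
R_ceramic-fibre blanket = R_total − R_other = 0.05061 K/W
k = L/(R·A) = 0.14/(0.05061×30.7)

k ≈ 0.0901 W/(m·K)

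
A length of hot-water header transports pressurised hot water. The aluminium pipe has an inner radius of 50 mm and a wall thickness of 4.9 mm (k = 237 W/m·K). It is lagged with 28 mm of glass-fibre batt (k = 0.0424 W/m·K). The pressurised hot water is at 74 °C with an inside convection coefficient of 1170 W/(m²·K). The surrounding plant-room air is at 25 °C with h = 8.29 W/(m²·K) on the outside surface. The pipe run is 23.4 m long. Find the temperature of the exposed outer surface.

Radial resistances (cylindrical: R_cond = ln(r_o/r_i)/(2πkL), R_conv = 1/(h·2πrL)):
R_inner film = 1/(h_i·2πr₁L) = 1/(1170×2π×0.05×23.4) = 1.163×10^-4 K/W
R_aluminium pipe wall = ln(54.9/50)/(2π×237×23.4) = 2.683×10^-6 K/W
R_glass-fibre batt = ln(82.9/54.9)/(2π×0.0424×23.4) = 0.06611 K/W
R_outer film = 1/(h_o·2πr_oL) = 1/(8.29×2π×0.0829×23.4) = 0.009897 K/W
R_total = 0.07613 K/W
Q = ΔT/R_total = 49/0.07613
Q = 644 W
T_interface = T_inner − Q·ΣR(inner→interface) = 74 − 644×0.06623

T ≈ 31.4 °C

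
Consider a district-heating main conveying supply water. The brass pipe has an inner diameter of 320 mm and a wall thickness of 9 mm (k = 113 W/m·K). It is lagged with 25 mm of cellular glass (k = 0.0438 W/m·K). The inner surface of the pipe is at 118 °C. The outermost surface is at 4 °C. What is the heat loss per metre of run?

q′ ≈ 227 W/m

Cylindrical conduction, so R = ln(r₂/r₁)/(2πkL) per layer, in series:
R_brass pipe wall = ln(169/160)/(2π×113×1) = 7.708×10^-5 K/W
R_cellular glass = ln(194/169)/(2π×0.0438×1) = 0.5013 K/W
R_total = 0.5014 K/W
Q = ΔT/R_total = 114/0.5014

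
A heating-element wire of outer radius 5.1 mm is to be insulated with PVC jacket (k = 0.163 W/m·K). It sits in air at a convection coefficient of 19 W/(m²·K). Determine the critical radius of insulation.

r_cr ≈ 8.58 mm

For a cylinder r_cr = k/h = 0.163/19
r_cr = 8.58 mm; since the bare radius (5.1 mm) is below r_cr, adding a thin layer of insulation will *increase* heat loss.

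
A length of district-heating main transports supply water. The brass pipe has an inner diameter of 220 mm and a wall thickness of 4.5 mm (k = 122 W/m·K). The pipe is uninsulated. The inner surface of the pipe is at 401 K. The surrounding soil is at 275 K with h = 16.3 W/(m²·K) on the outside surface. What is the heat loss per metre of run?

Radial resistances (cylindrical: R_cond = ln(r_o/r_i)/(2πkL), R_conv = 1/(h·2πrL)):
R_brass pipe wall = ln(114.5/110)/(2π×122×1) = 5.231×10^-5 K/W
R_outer film = 1/(h_o·2πr_oL) = 1/(16.3×2π×0.1145×1) = 0.08528 K/W
R_total = 0.08533 K/W
Q = ΔT/R_total = 126/0.08533

q′ ≈ 1480 W/m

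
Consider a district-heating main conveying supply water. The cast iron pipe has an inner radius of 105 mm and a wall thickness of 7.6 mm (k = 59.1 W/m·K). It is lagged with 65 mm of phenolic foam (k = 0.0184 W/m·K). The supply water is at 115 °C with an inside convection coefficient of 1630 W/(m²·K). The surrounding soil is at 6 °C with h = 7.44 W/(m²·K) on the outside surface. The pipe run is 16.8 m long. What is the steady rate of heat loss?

Q ≈ 451 W

For a radial system each layer contributes R = ln(r_out/r_in)/(2πkL); films add R = 1/(hA).
R_inner film = 1/(h_i·2πr₁L) = 1/(1630×2π×0.105×16.8) = 5.535×10^-5 K/W
R_cast iron pipe wall = ln(112.6/105)/(2π×59.1×16.8) = 1.12×10^-5 K/W
R_phenolic foam = ln(177.6/112.6)/(2π×0.0184×16.8) = 0.2346 K/W
R_outer film = 1/(h_o·2πr_oL) = 1/(7.44×2π×0.1776×16.8) = 0.00717 K/W
R_total = 0.2419 K/W
Q = ΔT/R_total = 109/0.2419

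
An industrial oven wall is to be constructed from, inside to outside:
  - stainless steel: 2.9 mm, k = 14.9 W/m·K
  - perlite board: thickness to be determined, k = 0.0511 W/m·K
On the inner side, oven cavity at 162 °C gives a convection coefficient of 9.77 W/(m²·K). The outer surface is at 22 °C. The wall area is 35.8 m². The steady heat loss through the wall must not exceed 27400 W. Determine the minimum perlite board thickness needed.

L ≈ 4.11 mm

Using the resistance-network approach (series):
R_inner film = 1/(h_i·A) = 1/(9.77×35.8) = 0.002859 K/W
R_stainless steel = L/(kA) = 0.0029/(14.9×35.8) = 5.437×10^-6 K/W
Sum of the known resistances R_other = 0.002864 K/W
Required total resistance R_tot = ΔT/Q_allow = 140/27400 = 0.005109 K/W
R_perlite board = R_tot − R_other = 0.002245 K/W
L = R·k·A = 0.002245×0.0511×35.8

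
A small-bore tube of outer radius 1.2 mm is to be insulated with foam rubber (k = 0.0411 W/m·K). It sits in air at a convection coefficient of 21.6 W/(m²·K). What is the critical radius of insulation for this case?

r_cr ≈ 1.9 mm

For a cylinder r_cr = k/h = 0.0411/21.6
r_cr = 1.9 mm; since the bare radius (1.2 mm) is below r_cr, adding a thin layer of insulation will *increase* heat loss.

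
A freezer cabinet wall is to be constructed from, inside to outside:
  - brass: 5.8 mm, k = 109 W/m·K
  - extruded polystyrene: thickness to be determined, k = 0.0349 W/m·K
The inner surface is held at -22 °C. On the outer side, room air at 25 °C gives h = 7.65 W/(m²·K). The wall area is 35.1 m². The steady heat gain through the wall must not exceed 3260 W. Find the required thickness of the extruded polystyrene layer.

L ≈ 13.1 mm

Treating each layer as a thermal resistance in series:
R_brass = L/(kA) = 0.0058/(109×35.1) = 1.516×10^-6 K/W
R_outer film = 1/(h_o·A) = 1/(7.65×35.1) = 0.003724 K/W
Sum of the known resistances R_other = 0.003726 K/W
Required total resistance R_tot = ΔT/Q_allow = 47/3260 = 0.01442 K/W
R_extruded polystyrene = R_tot − R_other = 0.01069 K/W
L = R·k·A = 0.01069×0.0349×35.1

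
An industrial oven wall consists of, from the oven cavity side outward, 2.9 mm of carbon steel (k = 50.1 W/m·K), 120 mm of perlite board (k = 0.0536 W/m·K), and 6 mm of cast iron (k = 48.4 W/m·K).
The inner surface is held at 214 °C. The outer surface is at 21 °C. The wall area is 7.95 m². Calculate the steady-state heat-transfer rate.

Thermal resistances in series:
R_carbon steel = L/(kA) = 0.0029/(50.1×7.95) = 7.281×10^-6 K/W
R_perlite board = L/(kA) = 0.12/(0.0536×7.95) = 0.2816 K/W
R_cast iron = L/(kA) = 0.006/(48.4×7.95) = 1.559×10^-5 K/W
R_total = 0.2816 K/W
Q = ΔT / R_total = 193 / 0.2816

Q ≈ 685 W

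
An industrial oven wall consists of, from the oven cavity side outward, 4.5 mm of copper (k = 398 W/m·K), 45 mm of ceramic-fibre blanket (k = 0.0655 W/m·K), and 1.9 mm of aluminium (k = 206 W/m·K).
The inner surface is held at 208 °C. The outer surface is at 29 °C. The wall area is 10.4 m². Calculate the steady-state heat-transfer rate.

Q ≈ 2710 W

Series thermal resistances:
R_copper = L/(kA) = 0.0045/(398×10.4) = 1.087×10^-6 K/W
R_ceramic-fibre blanket = L/(kA) = 0.045/(0.0655×10.4) = 0.06606 K/W
R_aluminium = L/(kA) = 0.0019/(206×10.4) = 8.869×10^-7 K/W
R_total = 0.06606 K/W
Q = ΔT / R_total = 179 / 0.06606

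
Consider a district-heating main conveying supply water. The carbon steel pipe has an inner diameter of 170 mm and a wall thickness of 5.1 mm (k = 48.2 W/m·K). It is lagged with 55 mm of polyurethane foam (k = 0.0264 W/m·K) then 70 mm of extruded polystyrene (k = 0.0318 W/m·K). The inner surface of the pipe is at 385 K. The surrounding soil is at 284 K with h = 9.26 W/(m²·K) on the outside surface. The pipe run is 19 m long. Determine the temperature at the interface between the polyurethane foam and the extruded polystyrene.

Radial resistances (cylindrical: R_cond = ln(r_o/r_i)/(2πkL), R_conv = 1/(h·2πrL)):
R_carbon steel pipe wall = ln(90.1/85)/(2π×48.2×19) = 1.013×10^-5 K/W
R_polyurethane foam = ln(145.1/90.1)/(2π×0.0264×19) = 0.1512 K/W
R_extruded polystyrene = ln(215.1/145.1)/(2π×0.0318×19) = 0.1037 K/W
R_outer film = 1/(h_o·2πr_oL) = 1/(9.26×2π×0.2151×19) = 0.004205 K/W
R_total = 0.2591 K/W
Q = ΔT/R_total = 101/0.2591
Q = 390 W
T_interface = T_inner − Q·ΣR(inner→interface) = 385 − 390×0.1512

T ≈ 326 K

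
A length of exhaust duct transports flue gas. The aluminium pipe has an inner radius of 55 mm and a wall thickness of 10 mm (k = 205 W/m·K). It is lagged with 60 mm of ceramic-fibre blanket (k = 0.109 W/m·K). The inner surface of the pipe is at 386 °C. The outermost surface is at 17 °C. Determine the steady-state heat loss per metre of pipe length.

q′ ≈ 386 W/m

Cylindrical conduction, so R = ln(r₂/r₁)/(2πkL) per layer, in series:
R_aluminium pipe wall = ln(65/55)/(2π×205×1) = 1.297×10^-4 K/W
R_ceramic-fibre blanket = ln(125/65)/(2π×0.109×1) = 0.9548 K/W
R_total = 0.955 K/W
Q = ΔT/R_total = 369/0.955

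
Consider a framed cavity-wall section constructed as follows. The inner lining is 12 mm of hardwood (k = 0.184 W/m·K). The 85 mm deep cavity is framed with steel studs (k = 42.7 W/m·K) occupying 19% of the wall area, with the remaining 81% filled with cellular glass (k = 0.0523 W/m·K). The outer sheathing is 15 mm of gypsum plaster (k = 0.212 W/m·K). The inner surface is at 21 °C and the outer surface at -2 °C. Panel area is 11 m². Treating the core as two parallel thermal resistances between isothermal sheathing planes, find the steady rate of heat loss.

Sheathing layers in series; stud and cavity paths in parallel between them.
R_inner = 0.012/(0.184×11) = 0.005929 K/W
R_stud  = 0.085/(42.7×0.19×11) = 9.525×10^-4 K/W
R_cav   = 0.085/(0.0523×0.81×11) = 0.1824 K/W
1/R_core = 1/R_stud + 1/R_cav → R_core = 9.475×10^-4 K/W
R_outer = 0.015/(0.212×11) = 0.006432 K/W
R_total = 0.01331 K/W
Q = ΔT/R_total = 23/0.01331

Q ≈ 1730 W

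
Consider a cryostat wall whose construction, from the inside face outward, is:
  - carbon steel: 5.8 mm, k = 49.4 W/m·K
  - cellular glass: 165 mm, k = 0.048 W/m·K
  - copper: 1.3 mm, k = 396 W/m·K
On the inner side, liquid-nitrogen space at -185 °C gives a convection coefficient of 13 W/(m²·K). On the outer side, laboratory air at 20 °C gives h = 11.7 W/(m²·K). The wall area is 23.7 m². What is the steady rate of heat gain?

Using the resistance-network approach (series):
R_inner film = 1/(h_i·A) = 1/(13×23.7) = 0.003246 K/W
R_carbon steel = L/(kA) = 0.0058/(49.4×23.7) = 4.954×10^-6 K/W
R_cellular glass = L/(kA) = 0.165/(0.048×23.7) = 0.145 K/W
R_copper = L/(kA) = 0.0013/(396×23.7) = 1.385×10^-7 K/W
R_outer film = 1/(h_o·A) = 1/(11.7×23.7) = 0.003606 K/W
R_total = 0.1519 K/W
Q = ΔT / R_total = 205 / 0.1519

Q ≈ 1350 W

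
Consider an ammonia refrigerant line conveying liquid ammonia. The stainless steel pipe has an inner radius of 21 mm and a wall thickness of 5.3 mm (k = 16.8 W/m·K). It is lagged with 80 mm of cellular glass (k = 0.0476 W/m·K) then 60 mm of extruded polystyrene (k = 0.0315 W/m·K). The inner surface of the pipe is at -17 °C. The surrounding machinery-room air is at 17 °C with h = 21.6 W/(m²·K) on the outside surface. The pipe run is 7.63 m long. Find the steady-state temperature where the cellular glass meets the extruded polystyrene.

Radial resistances (cylindrical: R_cond = ln(r_o/r_i)/(2πkL), R_conv = 1/(h·2πrL)):
R_stainless steel pipe wall = ln(26.3/21)/(2π×16.8×7.63) = 2.794×10^-4 K/W
R_cellular glass = ln(106.3/26.3)/(2π×0.0476×7.63) = 0.6121 K/W
R_extruded polystyrene = ln(166.3/106.3)/(2π×0.0315×7.63) = 0.2964 K/W
R_outer film = 1/(h_o·2πr_oL) = 1/(21.6×2π×0.1663×7.63) = 0.005807 K/W
R_total = 0.9145 K/W
Q = ΔT/R_total = 34/0.9145
Q = 37.2 W
T_interface = T_inner + Q·ΣR(inner→interface) = -17 + 37.2×0.6123

T ≈ 5.77 °C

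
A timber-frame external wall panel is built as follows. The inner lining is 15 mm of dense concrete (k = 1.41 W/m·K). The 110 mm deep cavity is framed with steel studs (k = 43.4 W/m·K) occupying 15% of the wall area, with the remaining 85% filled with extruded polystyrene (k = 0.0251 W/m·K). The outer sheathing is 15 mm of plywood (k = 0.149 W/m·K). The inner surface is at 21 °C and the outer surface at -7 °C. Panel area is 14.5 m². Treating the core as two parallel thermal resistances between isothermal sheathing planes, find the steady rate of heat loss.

Sheathing layers in series; stud and cavity paths in parallel between them.
R_inner = 0.015/(1.41×14.5) = 7.337×10^-4 K/W
R_stud  = 0.11/(43.4×0.15×14.5) = 0.001165 K/W
R_cav   = 0.11/(0.0251×0.85×14.5) = 0.3556 K/W
1/R_core = 1/R_stud + 1/R_cav → R_core = 0.001162 K/W
R_outer = 0.015/(0.149×14.5) = 0.006943 K/W
R_total = 0.008838 K/W
Q = ΔT/R_total = 28/0.008838

Q ≈ 3170 W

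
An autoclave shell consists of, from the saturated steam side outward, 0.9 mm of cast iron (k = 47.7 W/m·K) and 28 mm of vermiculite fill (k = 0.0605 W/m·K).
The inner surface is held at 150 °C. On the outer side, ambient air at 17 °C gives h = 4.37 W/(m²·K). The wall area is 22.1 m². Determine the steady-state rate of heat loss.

Using the resistance-network approach (series):
R_cast iron = L/(kA) = 0.0009/(47.7×22.1) = 8.538×10^-7 K/W
R_vermiculite fill = L/(kA) = 0.028/(0.0605×22.1) = 0.02094 K/W
R_outer film = 1/(h_o·A) = 1/(4.37×22.1) = 0.01035 K/W
R_total = 0.0313 K/W
Q = ΔT / R_total = 133 / 0.0313

Q ≈ 4250 W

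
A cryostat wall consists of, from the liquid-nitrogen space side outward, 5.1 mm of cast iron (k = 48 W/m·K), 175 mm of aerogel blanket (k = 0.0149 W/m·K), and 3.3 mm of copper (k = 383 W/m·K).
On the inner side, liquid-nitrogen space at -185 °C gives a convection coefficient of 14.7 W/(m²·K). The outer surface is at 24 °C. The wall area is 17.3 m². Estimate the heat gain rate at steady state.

Q ≈ 306 W

Treating each layer as a thermal resistance in series:
R_inner film = 1/(h_i·A) = 1/(14.7×17.3) = 0.003932 K/W
R_cast iron = L/(kA) = 0.0051/(48×17.3) = 6.142×10^-6 K/W
R_aerogel blanket = L/(kA) = 0.175/(0.0149×17.3) = 0.6789 K/W
R_copper = L/(kA) = 0.0033/(383×17.3) = 4.98×10^-7 K/W
R_total = 0.6828 K/W
Q = ΔT / R_total = 209 / 0.6828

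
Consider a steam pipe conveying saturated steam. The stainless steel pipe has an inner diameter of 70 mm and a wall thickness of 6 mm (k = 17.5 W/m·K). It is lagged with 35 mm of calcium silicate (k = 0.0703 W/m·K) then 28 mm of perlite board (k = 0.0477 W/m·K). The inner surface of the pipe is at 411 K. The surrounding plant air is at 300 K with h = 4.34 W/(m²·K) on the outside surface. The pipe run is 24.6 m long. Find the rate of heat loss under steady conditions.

Q ≈ 976 W

Radial resistances (cylindrical: R_cond = ln(r_o/r_i)/(2πkL), R_conv = 1/(h·2πrL)):
R_stainless steel pipe wall = ln(41/35)/(2π×17.5×24.6) = 5.85×10^-5 K/W
R_calcium silicate = ln(76/41)/(2π×0.0703×24.6) = 0.0568 K/W
R_perlite board = ln(104/76)/(2π×0.0477×24.6) = 0.04254 K/W
R_outer film = 1/(h_o·2πr_oL) = 1/(4.34×2π×0.104×24.6) = 0.01433 K/W
R_total = 0.1137 K/W
Q = ΔT/R_total = 111/0.1137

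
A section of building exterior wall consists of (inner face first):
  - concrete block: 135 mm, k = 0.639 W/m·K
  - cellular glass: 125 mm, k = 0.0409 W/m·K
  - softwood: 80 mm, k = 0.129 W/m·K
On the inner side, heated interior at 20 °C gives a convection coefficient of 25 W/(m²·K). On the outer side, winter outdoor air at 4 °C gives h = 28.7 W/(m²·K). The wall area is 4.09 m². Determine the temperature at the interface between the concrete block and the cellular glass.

T ≈ 19 °C

Treating each layer as a thermal resistance in series:
R_inner film = 1/(h_i·A) = 1/(25×4.09) = 0.00978 K/W
R_concrete block = L/(kA) = 0.135/(0.639×4.09) = 0.05165 K/W
R_cellular glass = L/(kA) = 0.125/(0.0409×4.09) = 0.7472 K/W
R_softwood = L/(kA) = 0.08/(0.129×4.09) = 0.1516 K/W
R_outer film = 1/(h_o·A) = 1/(28.7×4.09) = 0.008519 K/W
R_total = 0.9688 K/W;  Q = ΔT/R_total = 16/0.9688 = 16.51 W
T_interface = T_inner − Q·ΣR(inner→interface) = 20 − 16.5×0.06143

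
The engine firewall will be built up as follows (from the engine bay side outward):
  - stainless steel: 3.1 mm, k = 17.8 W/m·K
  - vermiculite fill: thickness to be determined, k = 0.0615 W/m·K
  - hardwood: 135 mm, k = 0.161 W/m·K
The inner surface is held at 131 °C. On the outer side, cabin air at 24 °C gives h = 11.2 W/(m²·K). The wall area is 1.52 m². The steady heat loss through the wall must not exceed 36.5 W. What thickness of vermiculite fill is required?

L ≈ 217 mm

Thermal resistances in series:
R_stainless steel = L/(kA) = 0.0031/(17.8×1.52) = 1.146×10^-4 K/W
R_hardwood = L/(kA) = 0.135/(0.161×1.52) = 0.5517 K/W
R_outer film = 1/(h_o·A) = 1/(11.2×1.52) = 0.05874 K/W
Sum of the known resistances R_other = 0.6105 K/W
Required total resistance R_tot = ΔT/Q_allow = 107/36.5 = 2.932 K/W
R_vermiculite fill = R_tot − R_other = 2.321 K/W
L = R·k·A = 2.321×0.0615×1.52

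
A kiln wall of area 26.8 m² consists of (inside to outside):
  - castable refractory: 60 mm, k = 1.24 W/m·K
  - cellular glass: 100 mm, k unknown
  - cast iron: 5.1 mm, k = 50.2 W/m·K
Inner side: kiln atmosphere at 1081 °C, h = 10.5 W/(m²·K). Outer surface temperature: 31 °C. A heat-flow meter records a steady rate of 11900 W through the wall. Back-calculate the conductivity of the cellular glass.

k ≈ 0.045 W/(m·K)

Series thermal resistances:
R_inner film = 1/(h_i·A) = 1/(10.5×26.8) = 0.003554 K/W
R_castable refractory = L/(kA) = 0.06/(1.24×26.8) = 0.001805 K/W
R_cast iron = L/(kA) = 0.0051/(50.2×26.8) = 3.791×10^-6 K/W
Sum of known resistances R_other = 0.005363 K/W
Total R = ΔT/Q = 1050/11900 = 0.08824 K/W
R_cellular glass = R_total − R_other = 0.08287 K/W
k = L/(R·A) = 0.1/(0.08287×26.8)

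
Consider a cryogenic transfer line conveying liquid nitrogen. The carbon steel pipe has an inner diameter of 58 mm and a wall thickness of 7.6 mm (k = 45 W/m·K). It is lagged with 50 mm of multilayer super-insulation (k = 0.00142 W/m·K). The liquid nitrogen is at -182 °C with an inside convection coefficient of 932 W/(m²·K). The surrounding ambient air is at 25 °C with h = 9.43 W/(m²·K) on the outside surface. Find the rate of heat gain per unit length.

Per-layer cylindrical resistances, series-summed:
R_inner film = 1/(h_i·2πr₁L) = 1/(932×2π×0.029×1) = 0.005889 K/W
R_carbon steel pipe wall = ln(36.6/29)/(2π×45×1) = 8.232×10^-4 K/W
R_multilayer super-insulation = ln(86.6/36.6)/(2π×0.00142×1) = 96.53 K/W
R_outer film = 1/(h_o·2πr_oL) = 1/(9.43×2π×0.0866×1) = 0.1949 K/W
R_total = 96.73 K/W
Q = ΔT/R_total = 207/96.73

q′ ≈ 2.14 W/m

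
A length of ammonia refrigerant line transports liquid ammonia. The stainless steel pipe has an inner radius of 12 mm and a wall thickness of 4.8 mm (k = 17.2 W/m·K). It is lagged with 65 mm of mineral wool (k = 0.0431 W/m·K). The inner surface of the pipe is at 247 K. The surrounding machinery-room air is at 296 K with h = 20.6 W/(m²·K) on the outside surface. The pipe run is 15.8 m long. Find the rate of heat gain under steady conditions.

Q ≈ 130 W

Per-layer cylindrical resistances, series-summed:
R_stainless steel pipe wall = ln(16.8/12)/(2π×17.2×15.8) = 1.971×10^-4 K/W
R_mineral wool = ln(81.8/16.8)/(2π×0.0431×15.8) = 0.3699 K/W
R_outer film = 1/(h_o·2πr_oL) = 1/(20.6×2π×0.0818×15.8) = 0.005978 K/W
R_total = 0.3761 K/W
Q = ΔT/R_total = 49/0.3761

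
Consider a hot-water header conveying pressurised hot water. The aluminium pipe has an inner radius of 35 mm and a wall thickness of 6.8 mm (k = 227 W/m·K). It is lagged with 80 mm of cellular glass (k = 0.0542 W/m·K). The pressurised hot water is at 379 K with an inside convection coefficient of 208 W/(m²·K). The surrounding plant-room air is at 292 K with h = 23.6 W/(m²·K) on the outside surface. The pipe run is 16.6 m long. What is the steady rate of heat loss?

Q ≈ 449 W

Treating each annulus and film as a series resistance:
R_inner film = 1/(h_i·2πr₁L) = 1/(208×2π×0.035×16.6) = 0.001317 K/W
R_aluminium pipe wall = ln(41.8/35)/(2π×227×16.6) = 7.499×10^-6 K/W
R_cellular glass = ln(121.8/41.8)/(2π×0.0542×16.6) = 0.1892 K/W
R_outer film = 1/(h_o·2πr_oL) = 1/(23.6×2π×0.1218×16.6) = 0.003335 K/W
R_total = 0.1938 K/W
Q = ΔT/R_total = 87/0.1938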